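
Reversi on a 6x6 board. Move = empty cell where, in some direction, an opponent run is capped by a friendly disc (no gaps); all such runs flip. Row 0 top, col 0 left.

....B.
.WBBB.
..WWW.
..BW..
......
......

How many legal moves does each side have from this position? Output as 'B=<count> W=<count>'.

-- B to move --
(0,0): no bracket -> illegal
(0,1): no bracket -> illegal
(0,2): no bracket -> illegal
(1,0): flips 1 -> legal
(1,5): no bracket -> illegal
(2,0): no bracket -> illegal
(2,1): no bracket -> illegal
(2,5): no bracket -> illegal
(3,1): flips 1 -> legal
(3,4): flips 3 -> legal
(3,5): flips 1 -> legal
(4,2): no bracket -> illegal
(4,3): flips 2 -> legal
(4,4): no bracket -> illegal
B mobility = 5
-- W to move --
(0,1): flips 1 -> legal
(0,2): flips 2 -> legal
(0,3): flips 1 -> legal
(0,5): flips 1 -> legal
(1,5): flips 3 -> legal
(2,1): no bracket -> illegal
(2,5): no bracket -> illegal
(3,1): flips 1 -> legal
(4,1): flips 1 -> legal
(4,2): flips 1 -> legal
(4,3): no bracket -> illegal
W mobility = 8

Answer: B=5 W=8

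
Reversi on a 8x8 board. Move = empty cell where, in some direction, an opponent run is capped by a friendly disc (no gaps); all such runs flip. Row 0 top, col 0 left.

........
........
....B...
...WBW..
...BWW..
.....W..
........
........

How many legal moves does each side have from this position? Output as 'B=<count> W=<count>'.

Answer: B=7 W=6

Derivation:
-- B to move --
(2,2): no bracket -> illegal
(2,3): flips 1 -> legal
(2,5): no bracket -> illegal
(2,6): no bracket -> illegal
(3,2): flips 1 -> legal
(3,6): flips 1 -> legal
(4,2): flips 1 -> legal
(4,6): flips 3 -> legal
(5,3): no bracket -> illegal
(5,4): flips 1 -> legal
(5,6): flips 1 -> legal
(6,4): no bracket -> illegal
(6,5): no bracket -> illegal
(6,6): no bracket -> illegal
B mobility = 7
-- W to move --
(1,3): flips 1 -> legal
(1,4): flips 2 -> legal
(1,5): flips 1 -> legal
(2,3): flips 1 -> legal
(2,5): no bracket -> illegal
(3,2): no bracket -> illegal
(4,2): flips 1 -> legal
(5,2): no bracket -> illegal
(5,3): flips 1 -> legal
(5,4): no bracket -> illegal
W mobility = 6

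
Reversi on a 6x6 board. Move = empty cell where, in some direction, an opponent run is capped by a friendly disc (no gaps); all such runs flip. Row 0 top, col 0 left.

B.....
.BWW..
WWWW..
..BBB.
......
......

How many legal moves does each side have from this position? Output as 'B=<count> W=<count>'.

Answer: B=6 W=8

Derivation:
-- B to move --
(0,1): flips 2 -> legal
(0,2): flips 2 -> legal
(0,3): flips 2 -> legal
(0,4): no bracket -> illegal
(1,0): flips 1 -> legal
(1,4): flips 3 -> legal
(2,4): no bracket -> illegal
(3,0): no bracket -> illegal
(3,1): flips 1 -> legal
B mobility = 6
-- W to move --
(0,1): flips 1 -> legal
(0,2): flips 1 -> legal
(1,0): flips 1 -> legal
(2,4): no bracket -> illegal
(2,5): no bracket -> illegal
(3,1): no bracket -> illegal
(3,5): no bracket -> illegal
(4,1): flips 1 -> legal
(4,2): flips 1 -> legal
(4,3): flips 2 -> legal
(4,4): flips 1 -> legal
(4,5): flips 1 -> legal
W mobility = 8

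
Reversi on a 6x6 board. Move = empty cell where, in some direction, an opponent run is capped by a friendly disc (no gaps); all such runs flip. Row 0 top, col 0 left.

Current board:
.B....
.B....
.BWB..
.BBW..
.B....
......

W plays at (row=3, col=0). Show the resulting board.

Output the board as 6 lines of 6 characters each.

Answer: .B....
.B....
.BWB..
WWWW..
.B....
......

Derivation:
Place W at (3,0); scan 8 dirs for brackets.
Dir NW: edge -> no flip
Dir N: first cell '.' (not opp) -> no flip
Dir NE: opp run (2,1), next='.' -> no flip
Dir W: edge -> no flip
Dir E: opp run (3,1) (3,2) capped by W -> flip
Dir SW: edge -> no flip
Dir S: first cell '.' (not opp) -> no flip
Dir SE: opp run (4,1), next='.' -> no flip
All flips: (3,1) (3,2)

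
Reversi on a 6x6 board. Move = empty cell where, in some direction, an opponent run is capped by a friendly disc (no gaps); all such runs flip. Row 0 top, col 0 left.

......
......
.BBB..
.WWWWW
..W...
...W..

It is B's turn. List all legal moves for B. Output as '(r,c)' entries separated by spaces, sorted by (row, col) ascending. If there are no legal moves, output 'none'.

Answer: (4,0) (4,1) (4,3) (4,4) (4,5) (5,2)

Derivation:
(2,0): no bracket -> illegal
(2,4): no bracket -> illegal
(2,5): no bracket -> illegal
(3,0): no bracket -> illegal
(4,0): flips 1 -> legal
(4,1): flips 2 -> legal
(4,3): flips 2 -> legal
(4,4): flips 1 -> legal
(4,5): flips 1 -> legal
(5,1): no bracket -> illegal
(5,2): flips 2 -> legal
(5,4): no bracket -> illegal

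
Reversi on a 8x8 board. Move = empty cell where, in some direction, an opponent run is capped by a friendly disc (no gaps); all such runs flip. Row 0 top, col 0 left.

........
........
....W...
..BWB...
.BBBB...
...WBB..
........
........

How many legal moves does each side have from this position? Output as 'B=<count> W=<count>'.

-- B to move --
(1,3): no bracket -> illegal
(1,4): flips 1 -> legal
(1,5): flips 2 -> legal
(2,2): flips 1 -> legal
(2,3): flips 1 -> legal
(2,5): no bracket -> illegal
(3,5): no bracket -> illegal
(5,2): flips 1 -> legal
(6,2): flips 1 -> legal
(6,3): flips 1 -> legal
(6,4): flips 1 -> legal
B mobility = 8
-- W to move --
(2,1): no bracket -> illegal
(2,2): no bracket -> illegal
(2,3): no bracket -> illegal
(2,5): no bracket -> illegal
(3,0): no bracket -> illegal
(3,1): flips 2 -> legal
(3,5): flips 2 -> legal
(4,0): no bracket -> illegal
(4,5): no bracket -> illegal
(4,6): no bracket -> illegal
(5,0): no bracket -> illegal
(5,1): flips 1 -> legal
(5,2): no bracket -> illegal
(5,6): flips 2 -> legal
(6,3): no bracket -> illegal
(6,4): flips 3 -> legal
(6,5): no bracket -> illegal
(6,6): flips 2 -> legal
W mobility = 6

Answer: B=8 W=6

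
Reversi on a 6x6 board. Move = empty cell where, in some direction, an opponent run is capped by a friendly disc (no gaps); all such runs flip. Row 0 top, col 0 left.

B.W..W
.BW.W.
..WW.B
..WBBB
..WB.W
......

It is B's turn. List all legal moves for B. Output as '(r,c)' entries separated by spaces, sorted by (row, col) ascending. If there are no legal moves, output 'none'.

Answer: (0,1) (0,3) (1,3) (2,1) (3,1) (4,1) (5,1) (5,5)

Derivation:
(0,1): flips 2 -> legal
(0,3): flips 1 -> legal
(0,4): no bracket -> illegal
(1,3): flips 2 -> legal
(1,5): no bracket -> illegal
(2,1): flips 1 -> legal
(2,4): no bracket -> illegal
(3,1): flips 1 -> legal
(4,1): flips 1 -> legal
(4,4): no bracket -> illegal
(5,1): flips 1 -> legal
(5,2): no bracket -> illegal
(5,3): no bracket -> illegal
(5,4): no bracket -> illegal
(5,5): flips 1 -> legal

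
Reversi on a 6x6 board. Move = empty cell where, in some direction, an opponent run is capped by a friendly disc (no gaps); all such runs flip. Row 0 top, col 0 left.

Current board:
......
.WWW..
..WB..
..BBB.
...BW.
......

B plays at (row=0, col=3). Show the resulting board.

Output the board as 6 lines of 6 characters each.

Answer: ...B..
.WWB..
..WB..
..BBB.
...BW.
......

Derivation:
Place B at (0,3); scan 8 dirs for brackets.
Dir NW: edge -> no flip
Dir N: edge -> no flip
Dir NE: edge -> no flip
Dir W: first cell '.' (not opp) -> no flip
Dir E: first cell '.' (not opp) -> no flip
Dir SW: opp run (1,2), next='.' -> no flip
Dir S: opp run (1,3) capped by B -> flip
Dir SE: first cell '.' (not opp) -> no flip
All flips: (1,3)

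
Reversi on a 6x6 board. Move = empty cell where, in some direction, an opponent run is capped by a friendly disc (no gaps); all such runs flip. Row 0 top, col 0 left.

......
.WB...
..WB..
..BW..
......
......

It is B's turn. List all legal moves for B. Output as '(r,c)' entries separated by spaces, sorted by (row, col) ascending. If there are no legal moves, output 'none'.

Answer: (1,0) (2,1) (3,4) (4,3)

Derivation:
(0,0): no bracket -> illegal
(0,1): no bracket -> illegal
(0,2): no bracket -> illegal
(1,0): flips 1 -> legal
(1,3): no bracket -> illegal
(2,0): no bracket -> illegal
(2,1): flips 1 -> legal
(2,4): no bracket -> illegal
(3,1): no bracket -> illegal
(3,4): flips 1 -> legal
(4,2): no bracket -> illegal
(4,3): flips 1 -> legal
(4,4): no bracket -> illegal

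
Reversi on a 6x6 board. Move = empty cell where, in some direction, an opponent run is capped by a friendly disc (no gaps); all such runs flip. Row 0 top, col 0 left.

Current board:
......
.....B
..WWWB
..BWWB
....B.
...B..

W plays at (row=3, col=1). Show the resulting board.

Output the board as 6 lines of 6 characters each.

Place W at (3,1); scan 8 dirs for brackets.
Dir NW: first cell '.' (not opp) -> no flip
Dir N: first cell '.' (not opp) -> no flip
Dir NE: first cell 'W' (not opp) -> no flip
Dir W: first cell '.' (not opp) -> no flip
Dir E: opp run (3,2) capped by W -> flip
Dir SW: first cell '.' (not opp) -> no flip
Dir S: first cell '.' (not opp) -> no flip
Dir SE: first cell '.' (not opp) -> no flip
All flips: (3,2)

Answer: ......
.....B
..WWWB
.WWWWB
....B.
...B..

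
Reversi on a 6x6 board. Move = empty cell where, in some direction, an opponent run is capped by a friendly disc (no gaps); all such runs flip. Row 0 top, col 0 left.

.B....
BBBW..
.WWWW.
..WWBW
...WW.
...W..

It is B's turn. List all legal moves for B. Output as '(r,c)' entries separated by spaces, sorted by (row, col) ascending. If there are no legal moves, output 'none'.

(0,2): no bracket -> illegal
(0,3): no bracket -> illegal
(0,4): no bracket -> illegal
(1,4): flips 2 -> legal
(1,5): no bracket -> illegal
(2,0): no bracket -> illegal
(2,5): no bracket -> illegal
(3,0): flips 1 -> legal
(3,1): flips 3 -> legal
(4,1): no bracket -> illegal
(4,2): flips 2 -> legal
(4,5): no bracket -> illegal
(5,2): flips 1 -> legal
(5,4): flips 4 -> legal
(5,5): flips 3 -> legal

Answer: (1,4) (3,0) (3,1) (4,2) (5,2) (5,4) (5,5)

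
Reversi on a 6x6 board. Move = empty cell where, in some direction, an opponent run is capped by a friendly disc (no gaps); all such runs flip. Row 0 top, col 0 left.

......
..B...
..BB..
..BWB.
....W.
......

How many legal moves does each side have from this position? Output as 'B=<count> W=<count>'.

Answer: B=3 W=5

Derivation:
-- B to move --
(2,4): no bracket -> illegal
(3,5): no bracket -> illegal
(4,2): no bracket -> illegal
(4,3): flips 1 -> legal
(4,5): no bracket -> illegal
(5,3): no bracket -> illegal
(5,4): flips 1 -> legal
(5,5): flips 2 -> legal
B mobility = 3
-- W to move --
(0,1): no bracket -> illegal
(0,2): no bracket -> illegal
(0,3): no bracket -> illegal
(1,1): flips 1 -> legal
(1,3): flips 1 -> legal
(1,4): no bracket -> illegal
(2,1): no bracket -> illegal
(2,4): flips 1 -> legal
(2,5): no bracket -> illegal
(3,1): flips 1 -> legal
(3,5): flips 1 -> legal
(4,1): no bracket -> illegal
(4,2): no bracket -> illegal
(4,3): no bracket -> illegal
(4,5): no bracket -> illegal
W mobility = 5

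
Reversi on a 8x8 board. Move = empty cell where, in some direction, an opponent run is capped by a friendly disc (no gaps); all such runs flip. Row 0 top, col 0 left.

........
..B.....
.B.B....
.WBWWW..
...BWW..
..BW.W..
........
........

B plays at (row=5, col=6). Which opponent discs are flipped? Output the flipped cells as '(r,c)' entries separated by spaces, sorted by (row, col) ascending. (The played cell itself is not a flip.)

Dir NW: opp run (4,5) (3,4) capped by B -> flip
Dir N: first cell '.' (not opp) -> no flip
Dir NE: first cell '.' (not opp) -> no flip
Dir W: opp run (5,5), next='.' -> no flip
Dir E: first cell '.' (not opp) -> no flip
Dir SW: first cell '.' (not opp) -> no flip
Dir S: first cell '.' (not opp) -> no flip
Dir SE: first cell '.' (not opp) -> no flip

Answer: (3,4) (4,5)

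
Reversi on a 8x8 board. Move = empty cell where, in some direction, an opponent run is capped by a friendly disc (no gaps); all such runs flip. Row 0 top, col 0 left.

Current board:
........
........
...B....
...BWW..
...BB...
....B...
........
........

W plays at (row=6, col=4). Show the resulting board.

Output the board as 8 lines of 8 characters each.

Answer: ........
........
...B....
...BWW..
...BW...
....W...
....W...
........

Derivation:
Place W at (6,4); scan 8 dirs for brackets.
Dir NW: first cell '.' (not opp) -> no flip
Dir N: opp run (5,4) (4,4) capped by W -> flip
Dir NE: first cell '.' (not opp) -> no flip
Dir W: first cell '.' (not opp) -> no flip
Dir E: first cell '.' (not opp) -> no flip
Dir SW: first cell '.' (not opp) -> no flip
Dir S: first cell '.' (not opp) -> no flip
Dir SE: first cell '.' (not opp) -> no flip
All flips: (4,4) (5,4)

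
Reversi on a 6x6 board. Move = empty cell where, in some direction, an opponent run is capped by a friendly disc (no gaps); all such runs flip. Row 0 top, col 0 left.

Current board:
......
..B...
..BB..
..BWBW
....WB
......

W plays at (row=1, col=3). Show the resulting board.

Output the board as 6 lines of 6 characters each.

Answer: ......
..BW..
..BW..
..BWBW
....WB
......

Derivation:
Place W at (1,3); scan 8 dirs for brackets.
Dir NW: first cell '.' (not opp) -> no flip
Dir N: first cell '.' (not opp) -> no flip
Dir NE: first cell '.' (not opp) -> no flip
Dir W: opp run (1,2), next='.' -> no flip
Dir E: first cell '.' (not opp) -> no flip
Dir SW: opp run (2,2), next='.' -> no flip
Dir S: opp run (2,3) capped by W -> flip
Dir SE: first cell '.' (not opp) -> no flip
All flips: (2,3)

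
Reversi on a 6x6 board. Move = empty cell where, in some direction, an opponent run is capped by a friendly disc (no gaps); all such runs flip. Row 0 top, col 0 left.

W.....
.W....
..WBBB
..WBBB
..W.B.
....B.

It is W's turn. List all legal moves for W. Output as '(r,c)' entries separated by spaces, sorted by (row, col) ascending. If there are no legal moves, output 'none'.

Answer: (1,4) (1,5) (5,5)

Derivation:
(1,2): no bracket -> illegal
(1,3): no bracket -> illegal
(1,4): flips 1 -> legal
(1,5): flips 2 -> legal
(4,3): no bracket -> illegal
(4,5): no bracket -> illegal
(5,3): no bracket -> illegal
(5,5): flips 2 -> legal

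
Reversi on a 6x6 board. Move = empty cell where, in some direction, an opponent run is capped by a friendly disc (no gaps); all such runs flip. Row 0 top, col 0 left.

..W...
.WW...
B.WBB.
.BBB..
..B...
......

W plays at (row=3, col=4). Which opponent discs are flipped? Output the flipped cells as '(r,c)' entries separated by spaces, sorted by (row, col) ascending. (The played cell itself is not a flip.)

Dir NW: opp run (2,3) capped by W -> flip
Dir N: opp run (2,4), next='.' -> no flip
Dir NE: first cell '.' (not opp) -> no flip
Dir W: opp run (3,3) (3,2) (3,1), next='.' -> no flip
Dir E: first cell '.' (not opp) -> no flip
Dir SW: first cell '.' (not opp) -> no flip
Dir S: first cell '.' (not opp) -> no flip
Dir SE: first cell '.' (not opp) -> no flip

Answer: (2,3)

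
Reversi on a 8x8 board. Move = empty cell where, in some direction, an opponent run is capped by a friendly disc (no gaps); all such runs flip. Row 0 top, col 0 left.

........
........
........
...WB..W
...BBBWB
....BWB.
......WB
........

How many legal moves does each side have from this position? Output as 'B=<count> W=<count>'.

Answer: B=8 W=4

Derivation:
-- B to move --
(2,2): flips 1 -> legal
(2,3): flips 1 -> legal
(2,4): no bracket -> illegal
(2,6): no bracket -> illegal
(2,7): flips 1 -> legal
(3,2): flips 1 -> legal
(3,5): no bracket -> illegal
(3,6): flips 1 -> legal
(4,2): no bracket -> illegal
(5,7): no bracket -> illegal
(6,4): no bracket -> illegal
(6,5): flips 2 -> legal
(7,5): no bracket -> illegal
(7,6): flips 1 -> legal
(7,7): flips 2 -> legal
B mobility = 8
-- W to move --
(2,3): no bracket -> illegal
(2,4): no bracket -> illegal
(2,5): no bracket -> illegal
(3,2): no bracket -> illegal
(3,5): flips 2 -> legal
(3,6): no bracket -> illegal
(4,2): flips 3 -> legal
(5,2): no bracket -> illegal
(5,3): flips 2 -> legal
(5,7): flips 2 -> legal
(6,3): no bracket -> illegal
(6,4): no bracket -> illegal
(6,5): no bracket -> illegal
(7,6): no bracket -> illegal
(7,7): no bracket -> illegal
W mobility = 4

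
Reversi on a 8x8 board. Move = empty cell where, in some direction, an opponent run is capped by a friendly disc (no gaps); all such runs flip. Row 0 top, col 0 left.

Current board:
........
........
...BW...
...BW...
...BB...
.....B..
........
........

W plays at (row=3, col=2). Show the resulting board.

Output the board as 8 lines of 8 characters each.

Answer: ........
........
...BW...
..WWW...
...BB...
.....B..
........
........

Derivation:
Place W at (3,2); scan 8 dirs for brackets.
Dir NW: first cell '.' (not opp) -> no flip
Dir N: first cell '.' (not opp) -> no flip
Dir NE: opp run (2,3), next='.' -> no flip
Dir W: first cell '.' (not opp) -> no flip
Dir E: opp run (3,3) capped by W -> flip
Dir SW: first cell '.' (not opp) -> no flip
Dir S: first cell '.' (not opp) -> no flip
Dir SE: opp run (4,3), next='.' -> no flip
All flips: (3,3)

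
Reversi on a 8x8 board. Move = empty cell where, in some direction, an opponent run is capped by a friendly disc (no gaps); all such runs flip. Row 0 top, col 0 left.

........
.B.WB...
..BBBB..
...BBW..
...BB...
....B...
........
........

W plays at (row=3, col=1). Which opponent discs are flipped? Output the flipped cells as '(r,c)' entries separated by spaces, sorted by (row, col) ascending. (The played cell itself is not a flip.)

Dir NW: first cell '.' (not opp) -> no flip
Dir N: first cell '.' (not opp) -> no flip
Dir NE: opp run (2,2) capped by W -> flip
Dir W: first cell '.' (not opp) -> no flip
Dir E: first cell '.' (not opp) -> no flip
Dir SW: first cell '.' (not opp) -> no flip
Dir S: first cell '.' (not opp) -> no flip
Dir SE: first cell '.' (not opp) -> no flip

Answer: (2,2)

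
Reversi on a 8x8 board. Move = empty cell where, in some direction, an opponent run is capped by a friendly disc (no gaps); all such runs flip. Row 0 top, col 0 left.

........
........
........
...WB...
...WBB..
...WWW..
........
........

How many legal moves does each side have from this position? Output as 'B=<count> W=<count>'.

Answer: B=9 W=5

Derivation:
-- B to move --
(2,2): flips 1 -> legal
(2,3): no bracket -> illegal
(2,4): no bracket -> illegal
(3,2): flips 1 -> legal
(4,2): flips 1 -> legal
(4,6): no bracket -> illegal
(5,2): flips 1 -> legal
(5,6): no bracket -> illegal
(6,2): flips 1 -> legal
(6,3): flips 1 -> legal
(6,4): flips 1 -> legal
(6,5): flips 1 -> legal
(6,6): flips 1 -> legal
B mobility = 9
-- W to move --
(2,3): no bracket -> illegal
(2,4): flips 2 -> legal
(2,5): flips 1 -> legal
(3,5): flips 3 -> legal
(3,6): flips 1 -> legal
(4,6): flips 2 -> legal
(5,6): no bracket -> illegal
W mobility = 5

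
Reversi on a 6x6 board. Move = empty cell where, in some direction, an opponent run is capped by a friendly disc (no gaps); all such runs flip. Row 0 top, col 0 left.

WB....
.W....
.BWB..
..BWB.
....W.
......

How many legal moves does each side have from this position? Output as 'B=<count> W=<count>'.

-- B to move --
(0,2): no bracket -> illegal
(1,0): no bracket -> illegal
(1,2): flips 1 -> legal
(1,3): no bracket -> illegal
(2,0): no bracket -> illegal
(2,4): no bracket -> illegal
(3,1): no bracket -> illegal
(3,5): no bracket -> illegal
(4,2): no bracket -> illegal
(4,3): flips 1 -> legal
(4,5): no bracket -> illegal
(5,3): no bracket -> illegal
(5,4): flips 1 -> legal
(5,5): no bracket -> illegal
B mobility = 3
-- W to move --
(0,2): flips 1 -> legal
(1,0): no bracket -> illegal
(1,2): no bracket -> illegal
(1,3): flips 1 -> legal
(1,4): no bracket -> illegal
(2,0): flips 1 -> legal
(2,4): flips 2 -> legal
(2,5): no bracket -> illegal
(3,0): no bracket -> illegal
(3,1): flips 2 -> legal
(3,5): flips 1 -> legal
(4,1): no bracket -> illegal
(4,2): flips 1 -> legal
(4,3): no bracket -> illegal
(4,5): no bracket -> illegal
W mobility = 7

Answer: B=3 W=7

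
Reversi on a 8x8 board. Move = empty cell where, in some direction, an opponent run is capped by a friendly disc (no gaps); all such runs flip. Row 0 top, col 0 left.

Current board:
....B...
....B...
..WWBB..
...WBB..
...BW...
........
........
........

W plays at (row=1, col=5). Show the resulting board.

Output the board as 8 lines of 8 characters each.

Answer: ....B...
....BW..
..WWWB..
...WBB..
...BW...
........
........
........

Derivation:
Place W at (1,5); scan 8 dirs for brackets.
Dir NW: opp run (0,4), next=edge -> no flip
Dir N: first cell '.' (not opp) -> no flip
Dir NE: first cell '.' (not opp) -> no flip
Dir W: opp run (1,4), next='.' -> no flip
Dir E: first cell '.' (not opp) -> no flip
Dir SW: opp run (2,4) capped by W -> flip
Dir S: opp run (2,5) (3,5), next='.' -> no flip
Dir SE: first cell '.' (not opp) -> no flip
All flips: (2,4)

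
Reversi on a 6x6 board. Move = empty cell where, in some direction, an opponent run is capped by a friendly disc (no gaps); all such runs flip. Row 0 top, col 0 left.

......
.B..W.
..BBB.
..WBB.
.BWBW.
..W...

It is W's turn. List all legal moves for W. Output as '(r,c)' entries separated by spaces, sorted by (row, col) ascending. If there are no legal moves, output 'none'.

Answer: (0,0) (1,2) (1,5) (2,5) (3,0) (3,5) (4,0) (5,0) (5,4)

Derivation:
(0,0): flips 3 -> legal
(0,1): no bracket -> illegal
(0,2): no bracket -> illegal
(1,0): no bracket -> illegal
(1,2): flips 1 -> legal
(1,3): no bracket -> illegal
(1,5): flips 2 -> legal
(2,0): no bracket -> illegal
(2,1): no bracket -> illegal
(2,5): flips 2 -> legal
(3,0): flips 1 -> legal
(3,1): no bracket -> illegal
(3,5): flips 2 -> legal
(4,0): flips 1 -> legal
(4,5): no bracket -> illegal
(5,0): flips 1 -> legal
(5,1): no bracket -> illegal
(5,3): no bracket -> illegal
(5,4): flips 1 -> legal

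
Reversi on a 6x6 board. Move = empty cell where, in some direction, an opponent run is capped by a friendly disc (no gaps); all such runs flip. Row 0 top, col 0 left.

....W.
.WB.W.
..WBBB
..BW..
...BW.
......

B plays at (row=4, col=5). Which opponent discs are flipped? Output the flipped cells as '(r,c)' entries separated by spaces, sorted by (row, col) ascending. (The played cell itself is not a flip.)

Dir NW: first cell '.' (not opp) -> no flip
Dir N: first cell '.' (not opp) -> no flip
Dir NE: edge -> no flip
Dir W: opp run (4,4) capped by B -> flip
Dir E: edge -> no flip
Dir SW: first cell '.' (not opp) -> no flip
Dir S: first cell '.' (not opp) -> no flip
Dir SE: edge -> no flip

Answer: (4,4)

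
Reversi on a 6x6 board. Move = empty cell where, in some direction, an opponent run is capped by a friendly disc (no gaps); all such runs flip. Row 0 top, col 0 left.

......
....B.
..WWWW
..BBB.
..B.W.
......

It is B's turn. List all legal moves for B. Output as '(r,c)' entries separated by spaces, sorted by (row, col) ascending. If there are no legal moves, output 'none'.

(1,1): flips 1 -> legal
(1,2): flips 2 -> legal
(1,3): flips 1 -> legal
(1,5): flips 1 -> legal
(2,1): no bracket -> illegal
(3,1): no bracket -> illegal
(3,5): no bracket -> illegal
(4,3): no bracket -> illegal
(4,5): no bracket -> illegal
(5,3): no bracket -> illegal
(5,4): flips 1 -> legal
(5,5): flips 1 -> legal

Answer: (1,1) (1,2) (1,3) (1,5) (5,4) (5,5)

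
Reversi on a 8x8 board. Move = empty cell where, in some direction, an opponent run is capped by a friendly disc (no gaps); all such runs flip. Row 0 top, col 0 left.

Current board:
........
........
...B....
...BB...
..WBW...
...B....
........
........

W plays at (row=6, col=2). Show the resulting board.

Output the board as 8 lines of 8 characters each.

Place W at (6,2); scan 8 dirs for brackets.
Dir NW: first cell '.' (not opp) -> no flip
Dir N: first cell '.' (not opp) -> no flip
Dir NE: opp run (5,3) capped by W -> flip
Dir W: first cell '.' (not opp) -> no flip
Dir E: first cell '.' (not opp) -> no flip
Dir SW: first cell '.' (not opp) -> no flip
Dir S: first cell '.' (not opp) -> no flip
Dir SE: first cell '.' (not opp) -> no flip
All flips: (5,3)

Answer: ........
........
...B....
...BB...
..WBW...
...W....
..W.....
........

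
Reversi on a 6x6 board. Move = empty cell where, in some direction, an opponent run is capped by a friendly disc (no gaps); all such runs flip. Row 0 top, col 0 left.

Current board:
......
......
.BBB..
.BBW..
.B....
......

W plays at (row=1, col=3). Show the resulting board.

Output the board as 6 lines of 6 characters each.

Place W at (1,3); scan 8 dirs for brackets.
Dir NW: first cell '.' (not opp) -> no flip
Dir N: first cell '.' (not opp) -> no flip
Dir NE: first cell '.' (not opp) -> no flip
Dir W: first cell '.' (not opp) -> no flip
Dir E: first cell '.' (not opp) -> no flip
Dir SW: opp run (2,2) (3,1), next='.' -> no flip
Dir S: opp run (2,3) capped by W -> flip
Dir SE: first cell '.' (not opp) -> no flip
All flips: (2,3)

Answer: ......
...W..
.BBW..
.BBW..
.B....
......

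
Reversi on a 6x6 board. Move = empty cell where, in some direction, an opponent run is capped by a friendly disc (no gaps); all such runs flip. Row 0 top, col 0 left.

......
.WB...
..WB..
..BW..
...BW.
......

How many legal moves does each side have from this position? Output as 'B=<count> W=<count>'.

-- B to move --
(0,0): no bracket -> illegal
(0,1): no bracket -> illegal
(0,2): no bracket -> illegal
(1,0): flips 1 -> legal
(1,3): no bracket -> illegal
(2,0): no bracket -> illegal
(2,1): flips 1 -> legal
(2,4): no bracket -> illegal
(3,1): no bracket -> illegal
(3,4): flips 1 -> legal
(3,5): no bracket -> illegal
(4,2): no bracket -> illegal
(4,5): flips 1 -> legal
(5,3): no bracket -> illegal
(5,4): no bracket -> illegal
(5,5): no bracket -> illegal
B mobility = 4
-- W to move --
(0,1): no bracket -> illegal
(0,2): flips 1 -> legal
(0,3): no bracket -> illegal
(1,3): flips 2 -> legal
(1,4): no bracket -> illegal
(2,1): no bracket -> illegal
(2,4): flips 1 -> legal
(3,1): flips 1 -> legal
(3,4): no bracket -> illegal
(4,1): no bracket -> illegal
(4,2): flips 2 -> legal
(5,2): no bracket -> illegal
(5,3): flips 1 -> legal
(5,4): no bracket -> illegal
W mobility = 6

Answer: B=4 W=6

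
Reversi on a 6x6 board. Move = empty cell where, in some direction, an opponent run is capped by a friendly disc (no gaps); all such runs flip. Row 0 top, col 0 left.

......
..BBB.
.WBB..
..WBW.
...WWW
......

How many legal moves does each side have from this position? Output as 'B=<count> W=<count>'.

-- B to move --
(1,0): no bracket -> illegal
(1,1): no bracket -> illegal
(2,0): flips 1 -> legal
(2,4): no bracket -> illegal
(2,5): no bracket -> illegal
(3,0): flips 1 -> legal
(3,1): flips 1 -> legal
(3,5): flips 1 -> legal
(4,1): flips 1 -> legal
(4,2): flips 1 -> legal
(5,2): no bracket -> illegal
(5,3): flips 1 -> legal
(5,4): no bracket -> illegal
(5,5): flips 1 -> legal
B mobility = 8
-- W to move --
(0,1): flips 2 -> legal
(0,2): flips 2 -> legal
(0,3): flips 4 -> legal
(0,4): no bracket -> illegal
(0,5): flips 2 -> legal
(1,1): flips 2 -> legal
(1,5): no bracket -> illegal
(2,4): flips 2 -> legal
(2,5): no bracket -> illegal
(3,1): no bracket -> illegal
(4,2): no bracket -> illegal
W mobility = 6

Answer: B=8 W=6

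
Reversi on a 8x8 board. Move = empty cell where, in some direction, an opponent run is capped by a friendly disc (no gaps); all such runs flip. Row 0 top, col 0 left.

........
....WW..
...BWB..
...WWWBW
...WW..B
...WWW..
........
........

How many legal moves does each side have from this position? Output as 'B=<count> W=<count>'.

Answer: B=7 W=7

Derivation:
-- B to move --
(0,3): flips 1 -> legal
(0,4): no bracket -> illegal
(0,5): flips 2 -> legal
(0,6): no bracket -> illegal
(1,3): no bracket -> illegal
(1,6): no bracket -> illegal
(2,2): no bracket -> illegal
(2,6): no bracket -> illegal
(2,7): flips 1 -> legal
(3,2): flips 3 -> legal
(4,2): no bracket -> illegal
(4,5): flips 2 -> legal
(4,6): no bracket -> illegal
(5,2): flips 2 -> legal
(5,6): no bracket -> illegal
(6,2): no bracket -> illegal
(6,3): flips 3 -> legal
(6,4): no bracket -> illegal
(6,5): no bracket -> illegal
(6,6): no bracket -> illegal
B mobility = 7
-- W to move --
(1,2): flips 1 -> legal
(1,3): flips 1 -> legal
(1,6): flips 1 -> legal
(2,2): flips 1 -> legal
(2,6): flips 1 -> legal
(2,7): no bracket -> illegal
(3,2): flips 1 -> legal
(4,5): no bracket -> illegal
(4,6): no bracket -> illegal
(5,6): no bracket -> illegal
(5,7): flips 1 -> legal
W mobility = 7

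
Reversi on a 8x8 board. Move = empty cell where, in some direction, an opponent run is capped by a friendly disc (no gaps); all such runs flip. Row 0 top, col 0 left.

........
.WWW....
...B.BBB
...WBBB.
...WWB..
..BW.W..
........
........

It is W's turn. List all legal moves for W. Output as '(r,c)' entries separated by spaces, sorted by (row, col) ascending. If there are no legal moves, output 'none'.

(1,4): no bracket -> illegal
(1,5): flips 3 -> legal
(1,6): flips 2 -> legal
(1,7): flips 2 -> legal
(2,2): no bracket -> illegal
(2,4): flips 1 -> legal
(3,2): no bracket -> illegal
(3,7): flips 3 -> legal
(4,1): no bracket -> illegal
(4,2): no bracket -> illegal
(4,6): flips 1 -> legal
(4,7): no bracket -> illegal
(5,1): flips 1 -> legal
(5,4): no bracket -> illegal
(5,6): flips 3 -> legal
(6,1): flips 1 -> legal
(6,2): no bracket -> illegal
(6,3): no bracket -> illegal

Answer: (1,5) (1,6) (1,7) (2,4) (3,7) (4,6) (5,1) (5,6) (6,1)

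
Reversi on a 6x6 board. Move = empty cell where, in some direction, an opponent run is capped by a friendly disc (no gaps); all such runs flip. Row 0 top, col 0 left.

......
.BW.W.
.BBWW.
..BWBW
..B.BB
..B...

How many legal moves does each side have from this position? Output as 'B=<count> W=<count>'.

-- B to move --
(0,1): flips 2 -> legal
(0,2): flips 1 -> legal
(0,3): flips 1 -> legal
(0,4): flips 2 -> legal
(0,5): flips 2 -> legal
(1,3): flips 1 -> legal
(1,5): flips 2 -> legal
(2,5): flips 3 -> legal
(4,3): no bracket -> illegal
B mobility = 8
-- W to move --
(0,0): flips 2 -> legal
(0,1): no bracket -> illegal
(0,2): no bracket -> illegal
(1,0): flips 1 -> legal
(1,3): no bracket -> illegal
(2,0): flips 2 -> legal
(2,5): no bracket -> illegal
(3,0): flips 1 -> legal
(3,1): flips 1 -> legal
(4,1): flips 1 -> legal
(4,3): no bracket -> illegal
(5,1): flips 1 -> legal
(5,3): flips 1 -> legal
(5,4): flips 2 -> legal
(5,5): flips 2 -> legal
W mobility = 10

Answer: B=8 W=10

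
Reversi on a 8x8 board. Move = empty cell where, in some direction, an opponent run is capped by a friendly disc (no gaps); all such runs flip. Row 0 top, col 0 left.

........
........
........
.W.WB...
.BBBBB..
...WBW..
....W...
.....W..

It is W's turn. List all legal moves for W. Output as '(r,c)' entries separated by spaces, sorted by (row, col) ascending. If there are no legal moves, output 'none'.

Answer: (2,4) (3,5) (5,1)

Derivation:
(2,3): no bracket -> illegal
(2,4): flips 3 -> legal
(2,5): no bracket -> illegal
(3,0): no bracket -> illegal
(3,2): no bracket -> illegal
(3,5): flips 3 -> legal
(3,6): no bracket -> illegal
(4,0): no bracket -> illegal
(4,6): no bracket -> illegal
(5,0): no bracket -> illegal
(5,1): flips 2 -> legal
(5,2): no bracket -> illegal
(5,6): no bracket -> illegal
(6,3): no bracket -> illegal
(6,5): no bracket -> illegal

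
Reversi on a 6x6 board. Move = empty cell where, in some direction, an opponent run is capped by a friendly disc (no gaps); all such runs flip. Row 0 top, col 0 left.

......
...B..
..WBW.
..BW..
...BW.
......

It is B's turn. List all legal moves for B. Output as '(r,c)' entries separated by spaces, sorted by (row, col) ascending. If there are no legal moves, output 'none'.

Answer: (1,2) (2,1) (2,5) (3,1) (3,4) (3,5) (4,5)

Derivation:
(1,1): no bracket -> illegal
(1,2): flips 1 -> legal
(1,4): no bracket -> illegal
(1,5): no bracket -> illegal
(2,1): flips 1 -> legal
(2,5): flips 1 -> legal
(3,1): flips 1 -> legal
(3,4): flips 1 -> legal
(3,5): flips 1 -> legal
(4,2): no bracket -> illegal
(4,5): flips 1 -> legal
(5,3): no bracket -> illegal
(5,4): no bracket -> illegal
(5,5): no bracket -> illegal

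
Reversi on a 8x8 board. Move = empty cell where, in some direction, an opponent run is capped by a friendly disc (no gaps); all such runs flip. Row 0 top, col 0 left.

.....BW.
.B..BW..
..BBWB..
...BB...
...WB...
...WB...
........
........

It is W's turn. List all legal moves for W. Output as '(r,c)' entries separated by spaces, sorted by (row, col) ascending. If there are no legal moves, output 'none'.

Answer: (0,4) (1,3) (1,6) (2,1) (2,6) (3,5) (4,2) (4,5) (5,5) (6,4) (6,5)

Derivation:
(0,0): no bracket -> illegal
(0,1): no bracket -> illegal
(0,2): no bracket -> illegal
(0,3): no bracket -> illegal
(0,4): flips 2 -> legal
(1,0): no bracket -> illegal
(1,2): no bracket -> illegal
(1,3): flips 3 -> legal
(1,6): flips 2 -> legal
(2,0): no bracket -> illegal
(2,1): flips 2 -> legal
(2,6): flips 1 -> legal
(3,1): no bracket -> illegal
(3,2): no bracket -> illegal
(3,5): flips 2 -> legal
(3,6): no bracket -> illegal
(4,2): flips 1 -> legal
(4,5): flips 1 -> legal
(5,5): flips 1 -> legal
(6,3): no bracket -> illegal
(6,4): flips 3 -> legal
(6,5): flips 1 -> legal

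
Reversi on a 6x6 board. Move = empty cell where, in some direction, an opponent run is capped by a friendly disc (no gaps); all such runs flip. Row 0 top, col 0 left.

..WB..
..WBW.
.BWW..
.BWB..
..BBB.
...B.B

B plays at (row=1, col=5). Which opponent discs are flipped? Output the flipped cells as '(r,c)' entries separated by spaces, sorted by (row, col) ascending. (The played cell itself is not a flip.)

Dir NW: first cell '.' (not opp) -> no flip
Dir N: first cell '.' (not opp) -> no flip
Dir NE: edge -> no flip
Dir W: opp run (1,4) capped by B -> flip
Dir E: edge -> no flip
Dir SW: first cell '.' (not opp) -> no flip
Dir S: first cell '.' (not opp) -> no flip
Dir SE: edge -> no flip

Answer: (1,4)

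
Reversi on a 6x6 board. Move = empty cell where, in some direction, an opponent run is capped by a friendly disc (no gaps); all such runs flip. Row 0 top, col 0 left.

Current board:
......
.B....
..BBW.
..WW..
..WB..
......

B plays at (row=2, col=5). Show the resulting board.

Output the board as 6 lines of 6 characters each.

Place B at (2,5); scan 8 dirs for brackets.
Dir NW: first cell '.' (not opp) -> no flip
Dir N: first cell '.' (not opp) -> no flip
Dir NE: edge -> no flip
Dir W: opp run (2,4) capped by B -> flip
Dir E: edge -> no flip
Dir SW: first cell '.' (not opp) -> no flip
Dir S: first cell '.' (not opp) -> no flip
Dir SE: edge -> no flip
All flips: (2,4)

Answer: ......
.B....
..BBBB
..WW..
..WB..
......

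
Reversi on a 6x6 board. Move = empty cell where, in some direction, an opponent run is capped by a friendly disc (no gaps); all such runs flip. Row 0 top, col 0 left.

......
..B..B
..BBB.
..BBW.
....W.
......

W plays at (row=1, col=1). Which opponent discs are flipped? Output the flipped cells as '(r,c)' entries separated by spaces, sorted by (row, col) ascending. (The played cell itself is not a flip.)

Answer: (2,2) (3,3)

Derivation:
Dir NW: first cell '.' (not opp) -> no flip
Dir N: first cell '.' (not opp) -> no flip
Dir NE: first cell '.' (not opp) -> no flip
Dir W: first cell '.' (not opp) -> no flip
Dir E: opp run (1,2), next='.' -> no flip
Dir SW: first cell '.' (not opp) -> no flip
Dir S: first cell '.' (not opp) -> no flip
Dir SE: opp run (2,2) (3,3) capped by W -> flip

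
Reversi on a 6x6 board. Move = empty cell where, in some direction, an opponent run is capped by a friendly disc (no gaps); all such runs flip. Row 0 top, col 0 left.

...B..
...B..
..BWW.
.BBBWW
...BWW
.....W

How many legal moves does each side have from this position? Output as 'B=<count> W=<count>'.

-- B to move --
(1,2): no bracket -> illegal
(1,4): flips 1 -> legal
(1,5): flips 1 -> legal
(2,5): flips 3 -> legal
(5,3): no bracket -> illegal
(5,4): no bracket -> illegal
B mobility = 3
-- W to move --
(0,2): flips 1 -> legal
(0,4): no bracket -> illegal
(1,1): flips 2 -> legal
(1,2): no bracket -> illegal
(1,4): no bracket -> illegal
(2,0): no bracket -> illegal
(2,1): flips 1 -> legal
(3,0): flips 3 -> legal
(4,0): no bracket -> illegal
(4,1): flips 1 -> legal
(4,2): flips 2 -> legal
(5,2): flips 1 -> legal
(5,3): flips 2 -> legal
(5,4): no bracket -> illegal
W mobility = 8

Answer: B=3 W=8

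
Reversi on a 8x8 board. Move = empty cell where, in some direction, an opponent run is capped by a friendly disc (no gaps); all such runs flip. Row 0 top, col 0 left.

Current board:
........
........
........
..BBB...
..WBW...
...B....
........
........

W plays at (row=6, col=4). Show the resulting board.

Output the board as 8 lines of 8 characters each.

Answer: ........
........
........
..BBB...
..WBW...
...W....
....W...
........

Derivation:
Place W at (6,4); scan 8 dirs for brackets.
Dir NW: opp run (5,3) capped by W -> flip
Dir N: first cell '.' (not opp) -> no flip
Dir NE: first cell '.' (not opp) -> no flip
Dir W: first cell '.' (not opp) -> no flip
Dir E: first cell '.' (not opp) -> no flip
Dir SW: first cell '.' (not opp) -> no flip
Dir S: first cell '.' (not opp) -> no flip
Dir SE: first cell '.' (not opp) -> no flip
All flips: (5,3)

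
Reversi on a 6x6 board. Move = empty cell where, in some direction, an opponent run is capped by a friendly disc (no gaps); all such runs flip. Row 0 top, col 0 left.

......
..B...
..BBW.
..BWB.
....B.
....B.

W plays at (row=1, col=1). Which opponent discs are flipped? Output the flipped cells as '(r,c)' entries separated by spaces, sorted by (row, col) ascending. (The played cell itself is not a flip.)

Answer: (2,2)

Derivation:
Dir NW: first cell '.' (not opp) -> no flip
Dir N: first cell '.' (not opp) -> no flip
Dir NE: first cell '.' (not opp) -> no flip
Dir W: first cell '.' (not opp) -> no flip
Dir E: opp run (1,2), next='.' -> no flip
Dir SW: first cell '.' (not opp) -> no flip
Dir S: first cell '.' (not opp) -> no flip
Dir SE: opp run (2,2) capped by W -> flip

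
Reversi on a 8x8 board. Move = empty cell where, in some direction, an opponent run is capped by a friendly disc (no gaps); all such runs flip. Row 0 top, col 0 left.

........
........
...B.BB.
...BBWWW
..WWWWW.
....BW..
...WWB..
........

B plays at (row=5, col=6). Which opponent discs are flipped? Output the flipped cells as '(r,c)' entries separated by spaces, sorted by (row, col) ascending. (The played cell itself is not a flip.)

Answer: (3,6) (4,5) (4,6) (5,5)

Derivation:
Dir NW: opp run (4,5) capped by B -> flip
Dir N: opp run (4,6) (3,6) capped by B -> flip
Dir NE: first cell '.' (not opp) -> no flip
Dir W: opp run (5,5) capped by B -> flip
Dir E: first cell '.' (not opp) -> no flip
Dir SW: first cell 'B' (not opp) -> no flip
Dir S: first cell '.' (not opp) -> no flip
Dir SE: first cell '.' (not opp) -> no flip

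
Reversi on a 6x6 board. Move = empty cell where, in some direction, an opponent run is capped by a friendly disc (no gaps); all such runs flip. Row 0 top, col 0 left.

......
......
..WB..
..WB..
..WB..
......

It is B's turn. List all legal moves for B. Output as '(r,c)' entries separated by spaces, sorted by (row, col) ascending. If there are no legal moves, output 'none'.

(1,1): flips 1 -> legal
(1,2): no bracket -> illegal
(1,3): no bracket -> illegal
(2,1): flips 2 -> legal
(3,1): flips 1 -> legal
(4,1): flips 2 -> legal
(5,1): flips 1 -> legal
(5,2): no bracket -> illegal
(5,3): no bracket -> illegal

Answer: (1,1) (2,1) (3,1) (4,1) (5,1)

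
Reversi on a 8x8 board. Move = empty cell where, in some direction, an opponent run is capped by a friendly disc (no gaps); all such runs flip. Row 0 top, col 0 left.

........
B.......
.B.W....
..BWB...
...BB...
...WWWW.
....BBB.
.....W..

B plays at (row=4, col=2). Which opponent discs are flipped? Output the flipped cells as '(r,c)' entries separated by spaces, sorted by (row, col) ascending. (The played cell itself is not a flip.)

Answer: (5,3)

Derivation:
Dir NW: first cell '.' (not opp) -> no flip
Dir N: first cell 'B' (not opp) -> no flip
Dir NE: opp run (3,3), next='.' -> no flip
Dir W: first cell '.' (not opp) -> no flip
Dir E: first cell 'B' (not opp) -> no flip
Dir SW: first cell '.' (not opp) -> no flip
Dir S: first cell '.' (not opp) -> no flip
Dir SE: opp run (5,3) capped by B -> flip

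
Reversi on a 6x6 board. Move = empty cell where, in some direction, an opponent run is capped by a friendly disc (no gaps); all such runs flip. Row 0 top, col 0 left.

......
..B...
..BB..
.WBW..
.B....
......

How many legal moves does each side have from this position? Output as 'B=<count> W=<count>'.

Answer: B=6 W=3

Derivation:
-- B to move --
(2,0): no bracket -> illegal
(2,1): flips 1 -> legal
(2,4): no bracket -> illegal
(3,0): flips 1 -> legal
(3,4): flips 1 -> legal
(4,0): flips 1 -> legal
(4,2): no bracket -> illegal
(4,3): flips 1 -> legal
(4,4): flips 1 -> legal
B mobility = 6
-- W to move --
(0,1): no bracket -> illegal
(0,2): no bracket -> illegal
(0,3): no bracket -> illegal
(1,1): flips 1 -> legal
(1,3): flips 2 -> legal
(1,4): no bracket -> illegal
(2,1): no bracket -> illegal
(2,4): no bracket -> illegal
(3,0): no bracket -> illegal
(3,4): no bracket -> illegal
(4,0): no bracket -> illegal
(4,2): no bracket -> illegal
(4,3): no bracket -> illegal
(5,0): no bracket -> illegal
(5,1): flips 1 -> legal
(5,2): no bracket -> illegal
W mobility = 3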